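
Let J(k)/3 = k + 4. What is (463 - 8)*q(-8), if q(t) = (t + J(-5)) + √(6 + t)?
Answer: -5005 + 455*I*√2 ≈ -5005.0 + 643.47*I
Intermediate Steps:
J(k) = 12 + 3*k (J(k) = 3*(k + 4) = 3*(4 + k) = 12 + 3*k)
q(t) = -3 + t + √(6 + t) (q(t) = (t + (12 + 3*(-5))) + √(6 + t) = (t + (12 - 15)) + √(6 + t) = (t - 3) + √(6 + t) = (-3 + t) + √(6 + t) = -3 + t + √(6 + t))
(463 - 8)*q(-8) = (463 - 8)*(-3 - 8 + √(6 - 8)) = 455*(-3 - 8 + √(-2)) = 455*(-3 - 8 + I*√2) = 455*(-11 + I*√2) = -5005 + 455*I*√2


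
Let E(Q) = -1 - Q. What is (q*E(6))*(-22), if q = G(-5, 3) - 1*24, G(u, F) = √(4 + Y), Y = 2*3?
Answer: -3696 + 154*√10 ≈ -3209.0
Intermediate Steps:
Y = 6
G(u, F) = √10 (G(u, F) = √(4 + 6) = √10)
q = -24 + √10 (q = √10 - 1*24 = √10 - 24 = -24 + √10 ≈ -20.838)
(q*E(6))*(-22) = ((-24 + √10)*(-1 - 1*6))*(-22) = ((-24 + √10)*(-1 - 6))*(-22) = ((-24 + √10)*(-7))*(-22) = (168 - 7*√10)*(-22) = -3696 + 154*√10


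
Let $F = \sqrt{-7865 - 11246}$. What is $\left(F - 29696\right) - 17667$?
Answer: $-47363 + i \sqrt{19111} \approx -47363.0 + 138.24 i$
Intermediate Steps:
$F = i \sqrt{19111}$ ($F = \sqrt{-19111} = i \sqrt{19111} \approx 138.24 i$)
$\left(F - 29696\right) - 17667 = \left(i \sqrt{19111} - 29696\right) - 17667 = \left(-29696 + i \sqrt{19111}\right) - 17667 = -47363 + i \sqrt{19111}$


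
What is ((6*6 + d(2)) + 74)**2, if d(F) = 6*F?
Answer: 14884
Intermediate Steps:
((6*6 + d(2)) + 74)**2 = ((6*6 + 6*2) + 74)**2 = ((36 + 12) + 74)**2 = (48 + 74)**2 = 122**2 = 14884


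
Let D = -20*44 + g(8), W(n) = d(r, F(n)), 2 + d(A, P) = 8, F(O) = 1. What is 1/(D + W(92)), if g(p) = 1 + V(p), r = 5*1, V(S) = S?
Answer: -1/865 ≈ -0.0011561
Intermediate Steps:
r = 5
d(A, P) = 6 (d(A, P) = -2 + 8 = 6)
W(n) = 6
g(p) = 1 + p
D = -871 (D = -20*44 + (1 + 8) = -880 + 9 = -871)
1/(D + W(92)) = 1/(-871 + 6) = 1/(-865) = -1/865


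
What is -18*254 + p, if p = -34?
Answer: -4606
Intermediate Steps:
-18*254 + p = -18*254 - 34 = -4572 - 34 = -4606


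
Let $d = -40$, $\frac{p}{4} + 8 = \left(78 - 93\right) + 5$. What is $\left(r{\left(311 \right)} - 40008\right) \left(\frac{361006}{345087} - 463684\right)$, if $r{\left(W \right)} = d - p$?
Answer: $\frac{6396598117051952}{345087} \approx 1.8536 \cdot 10^{10}$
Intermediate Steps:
$p = -72$ ($p = -32 + 4 \left(\left(78 - 93\right) + 5\right) = -32 + 4 \left(-15 + 5\right) = -32 + 4 \left(-10\right) = -32 - 40 = -72$)
$r{\left(W \right)} = 32$ ($r{\left(W \right)} = -40 - -72 = -40 + 72 = 32$)
$\left(r{\left(311 \right)} - 40008\right) \left(\frac{361006}{345087} - 463684\right) = \left(32 - 40008\right) \left(\frac{361006}{345087} - 463684\right) = - 39976 \left(361006 \cdot \frac{1}{345087} - 463684\right) = - 39976 \left(\frac{361006}{345087} - 463684\right) = \left(-39976\right) \left(- \frac{160010959502}{345087}\right) = \frac{6396598117051952}{345087}$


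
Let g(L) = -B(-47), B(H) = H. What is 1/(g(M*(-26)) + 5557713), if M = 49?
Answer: 1/5557760 ≈ 1.7993e-7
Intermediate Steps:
g(L) = 47 (g(L) = -1*(-47) = 47)
1/(g(M*(-26)) + 5557713) = 1/(47 + 5557713) = 1/5557760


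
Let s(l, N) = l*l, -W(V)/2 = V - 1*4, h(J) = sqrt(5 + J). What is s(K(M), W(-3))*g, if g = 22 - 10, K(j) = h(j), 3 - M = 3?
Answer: 60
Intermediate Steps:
M = 0 (M = 3 - 1*3 = 3 - 3 = 0)
K(j) = sqrt(5 + j)
W(V) = 8 - 2*V (W(V) = -2*(V - 1*4) = -2*(V - 4) = -2*(-4 + V) = 8 - 2*V)
s(l, N) = l**2
g = 12
s(K(M), W(-3))*g = (sqrt(5 + 0))**2*12 = (sqrt(5))**2*12 = 5*12 = 60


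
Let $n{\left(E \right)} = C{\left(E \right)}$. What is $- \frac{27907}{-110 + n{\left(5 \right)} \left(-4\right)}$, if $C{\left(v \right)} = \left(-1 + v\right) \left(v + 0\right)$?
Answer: $\frac{27907}{190} \approx 146.88$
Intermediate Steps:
$C{\left(v \right)} = v \left(-1 + v\right)$ ($C{\left(v \right)} = \left(-1 + v\right) v = v \left(-1 + v\right)$)
$n{\left(E \right)} = E \left(-1 + E\right)$
$- \frac{27907}{-110 + n{\left(5 \right)} \left(-4\right)} = - \frac{27907}{-110 + 5 \left(-1 + 5\right) \left(-4\right)} = - \frac{27907}{-110 + 5 \cdot 4 \left(-4\right)} = - \frac{27907}{-110 + 20 \left(-4\right)} = - \frac{27907}{-110 - 80} = - \frac{27907}{-190} = \left(-27907\right) \left(- \frac{1}{190}\right) = \frac{27907}{190}$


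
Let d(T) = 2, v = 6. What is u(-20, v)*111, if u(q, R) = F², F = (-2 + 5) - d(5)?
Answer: 111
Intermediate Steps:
F = 1 (F = (-2 + 5) - 1*2 = 3 - 2 = 1)
u(q, R) = 1 (u(q, R) = 1² = 1)
u(-20, v)*111 = 1*111 = 111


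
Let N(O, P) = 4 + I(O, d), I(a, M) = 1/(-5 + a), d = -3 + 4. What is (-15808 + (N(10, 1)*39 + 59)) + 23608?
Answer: 40114/5 ≈ 8022.8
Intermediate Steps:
d = 1
N(O, P) = 4 + 1/(-5 + O)
(-15808 + (N(10, 1)*39 + 59)) + 23608 = (-15808 + (((-19 + 4*10)/(-5 + 10))*39 + 59)) + 23608 = (-15808 + (((-19 + 40)/5)*39 + 59)) + 23608 = (-15808 + (((1/5)*21)*39 + 59)) + 23608 = (-15808 + ((21/5)*39 + 59)) + 23608 = (-15808 + (819/5 + 59)) + 23608 = (-15808 + 1114/5) + 23608 = -77926/5 + 23608 = 40114/5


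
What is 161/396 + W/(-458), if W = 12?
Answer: 34493/90684 ≈ 0.38036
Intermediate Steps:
161/396 + W/(-458) = 161/396 + 12/(-458) = 161*(1/396) + 12*(-1/458) = 161/396 - 6/229 = 34493/90684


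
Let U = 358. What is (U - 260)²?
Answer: 9604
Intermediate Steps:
(U - 260)² = (358 - 260)² = 98² = 9604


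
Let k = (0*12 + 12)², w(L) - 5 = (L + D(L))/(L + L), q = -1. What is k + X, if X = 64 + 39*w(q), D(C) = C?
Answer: 442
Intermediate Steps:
w(L) = 6 (w(L) = 5 + (L + L)/(L + L) = 5 + (2*L)/((2*L)) = 5 + (2*L)*(1/(2*L)) = 5 + 1 = 6)
X = 298 (X = 64 + 39*6 = 64 + 234 = 298)
k = 144 (k = (0 + 12)² = 12² = 144)
k + X = 144 + 298 = 442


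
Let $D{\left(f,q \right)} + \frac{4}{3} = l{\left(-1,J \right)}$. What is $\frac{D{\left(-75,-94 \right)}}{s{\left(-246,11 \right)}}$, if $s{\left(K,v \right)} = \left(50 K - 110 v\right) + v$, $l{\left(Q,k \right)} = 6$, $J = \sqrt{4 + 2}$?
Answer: $- \frac{14}{40497} \approx -0.0003457$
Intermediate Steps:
$J = \sqrt{6} \approx 2.4495$
$D{\left(f,q \right)} = \frac{14}{3}$ ($D{\left(f,q \right)} = - \frac{4}{3} + 6 = \frac{14}{3}$)
$s{\left(K,v \right)} = - 109 v + 50 K$ ($s{\left(K,v \right)} = \left(- 110 v + 50 K\right) + v = - 109 v + 50 K$)
$\frac{D{\left(-75,-94 \right)}}{s{\left(-246,11 \right)}} = \frac{14}{3 \left(\left(-109\right) 11 + 50 \left(-246\right)\right)} = \frac{14}{3 \left(-1199 - 12300\right)} = \frac{14}{3 \left(-13499\right)} = \frac{14}{3} \left(- \frac{1}{13499}\right) = - \frac{14}{40497}$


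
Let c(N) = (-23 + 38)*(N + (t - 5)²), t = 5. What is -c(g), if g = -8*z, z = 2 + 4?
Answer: 720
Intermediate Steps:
z = 6
g = -48 (g = -8*6 = -48)
c(N) = 15*N (c(N) = (-23 + 38)*(N + (5 - 5)²) = 15*(N + 0²) = 15*(N + 0) = 15*N)
-c(g) = -15*(-48) = -1*(-720) = 720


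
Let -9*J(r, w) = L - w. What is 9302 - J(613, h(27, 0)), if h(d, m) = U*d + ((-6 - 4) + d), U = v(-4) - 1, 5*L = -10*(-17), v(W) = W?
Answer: 83870/9 ≈ 9318.9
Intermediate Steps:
L = 34 (L = (-10*(-17))/5 = (1/5)*170 = 34)
U = -5 (U = -4 - 1 = -5)
h(d, m) = -10 - 4*d (h(d, m) = -5*d + ((-6 - 4) + d) = -5*d + (-10 + d) = -10 - 4*d)
J(r, w) = -34/9 + w/9 (J(r, w) = -(34 - w)/9 = -34/9 + w/9)
9302 - J(613, h(27, 0)) = 9302 - (-34/9 + (-10 - 4*27)/9) = 9302 - (-34/9 + (-10 - 108)/9) = 9302 - (-34/9 + (1/9)*(-118)) = 9302 - (-34/9 - 118/9) = 9302 - 1*(-152/9) = 9302 + 152/9 = 83870/9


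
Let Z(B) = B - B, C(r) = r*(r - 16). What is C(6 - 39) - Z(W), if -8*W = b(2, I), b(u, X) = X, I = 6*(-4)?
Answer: 1617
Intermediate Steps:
I = -24
W = 3 (W = -1/8*(-24) = 3)
C(r) = r*(-16 + r)
Z(B) = 0
C(6 - 39) - Z(W) = (6 - 39)*(-16 + (6 - 39)) - 1*0 = -33*(-16 - 33) + 0 = -33*(-49) + 0 = 1617 + 0 = 1617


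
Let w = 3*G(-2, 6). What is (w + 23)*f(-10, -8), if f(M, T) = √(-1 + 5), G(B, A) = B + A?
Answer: 70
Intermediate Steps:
G(B, A) = A + B
f(M, T) = 2 (f(M, T) = √4 = 2)
w = 12 (w = 3*(6 - 2) = 3*4 = 12)
(w + 23)*f(-10, -8) = (12 + 23)*2 = 35*2 = 70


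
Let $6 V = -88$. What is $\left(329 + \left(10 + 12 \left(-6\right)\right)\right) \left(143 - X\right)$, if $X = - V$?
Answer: $34265$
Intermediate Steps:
$V = - \frac{44}{3}$ ($V = \frac{1}{6} \left(-88\right) = - \frac{44}{3} \approx -14.667$)
$X = \frac{44}{3}$ ($X = \left(-1\right) \left(- \frac{44}{3}\right) = \frac{44}{3} \approx 14.667$)
$\left(329 + \left(10 + 12 \left(-6\right)\right)\right) \left(143 - X\right) = \left(329 + \left(10 + 12 \left(-6\right)\right)\right) \left(143 - \frac{44}{3}\right) = \left(329 + \left(10 - 72\right)\right) \left(143 - \frac{44}{3}\right) = \left(329 - 62\right) \frac{385}{3} = 267 \cdot \frac{385}{3} = 34265$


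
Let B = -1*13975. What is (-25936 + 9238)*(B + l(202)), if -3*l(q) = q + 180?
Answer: 235480762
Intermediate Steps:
l(q) = -60 - q/3 (l(q) = -(q + 180)/3 = -(180 + q)/3 = -60 - q/3)
B = -13975
(-25936 + 9238)*(B + l(202)) = (-25936 + 9238)*(-13975 + (-60 - ⅓*202)) = -16698*(-13975 + (-60 - 202/3)) = -16698*(-13975 - 382/3) = -16698*(-42307/3) = 235480762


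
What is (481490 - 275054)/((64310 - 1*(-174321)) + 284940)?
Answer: 206436/523571 ≈ 0.39428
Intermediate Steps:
(481490 - 275054)/((64310 - 1*(-174321)) + 284940) = 206436/((64310 + 174321) + 284940) = 206436/(238631 + 284940) = 206436/523571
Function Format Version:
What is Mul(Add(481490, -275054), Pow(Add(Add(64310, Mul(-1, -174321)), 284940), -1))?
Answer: Rational(206436, 523571) ≈ 0.39428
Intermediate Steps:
Mul(Add(481490, -275054), Pow(Add(Add(64310, Mul(-1, -174321)), 284940), -1)) = Mul(206436, Pow(Add(Add(64310, 174321), 284940), -1)) = Mul(206436, Pow(Add(238631, 284940), -1)) = Mul(206436, Pow(523571, -1)) = Mul(206436, Rational(1, 523571)) = Rational(206436, 523571)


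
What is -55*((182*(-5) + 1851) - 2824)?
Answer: 103565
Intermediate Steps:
-55*((182*(-5) + 1851) - 2824) = -55*((-910 + 1851) - 2824) = -55*(941 - 2824) = -55*(-1883) = 103565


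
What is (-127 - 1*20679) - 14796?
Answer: -35602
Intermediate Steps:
(-127 - 1*20679) - 14796 = (-127 - 20679) - 14796 = -20806 - 14796 = -35602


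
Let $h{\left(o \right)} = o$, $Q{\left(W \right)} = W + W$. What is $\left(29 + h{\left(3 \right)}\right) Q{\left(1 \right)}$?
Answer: $64$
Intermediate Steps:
$Q{\left(W \right)} = 2 W$
$\left(29 + h{\left(3 \right)}\right) Q{\left(1 \right)} = \left(29 + 3\right) 2 \cdot 1 = 32 \cdot 2 = 64$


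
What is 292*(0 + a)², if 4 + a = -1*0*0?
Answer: 4672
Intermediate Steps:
a = -4 (a = -4 - 1*0*0 = -4 + 0*0 = -4 + 0 = -4)
292*(0 + a)² = 292*(0 - 4)² = 292*(-4)² = 292*16 = 4672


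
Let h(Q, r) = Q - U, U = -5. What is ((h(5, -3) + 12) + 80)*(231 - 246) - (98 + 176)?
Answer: -1804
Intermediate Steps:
h(Q, r) = 5 + Q (h(Q, r) = Q - 1*(-5) = Q + 5 = 5 + Q)
((h(5, -3) + 12) + 80)*(231 - 246) - (98 + 176) = (((5 + 5) + 12) + 80)*(231 - 246) - (98 + 176) = ((10 + 12) + 80)*(-15) - 1*274 = (22 + 80)*(-15) - 274 = 102*(-15) - 274 = -1530 - 274 = -1804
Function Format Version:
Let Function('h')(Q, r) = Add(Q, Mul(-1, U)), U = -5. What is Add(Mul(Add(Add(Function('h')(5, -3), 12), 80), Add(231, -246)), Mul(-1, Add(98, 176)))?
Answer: -1804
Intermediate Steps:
Function('h')(Q, r) = Add(5, Q) (Function('h')(Q, r) = Add(Q, Mul(-1, -5)) = Add(Q, 5) = Add(5, Q))
Add(Mul(Add(Add(Function('h')(5, -3), 12), 80), Add(231, -246)), Mul(-1, Add(98, 176))) = Add(Mul(Add(Add(Add(5, 5), 12), 80), Add(231, -246)), Mul(-1, Add(98, 176))) = Add(Mul(Add(Add(10, 12), 80), -15), Mul(-1, 274)) = Add(Mul(Add(22, 80), -15), -274) = Add(Mul(102, -15), -274) = Add(-1530, -274) = -1804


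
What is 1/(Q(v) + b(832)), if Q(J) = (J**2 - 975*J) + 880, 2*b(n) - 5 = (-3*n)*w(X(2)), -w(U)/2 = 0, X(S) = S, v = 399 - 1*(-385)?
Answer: -2/297723 ≈ -6.7177e-6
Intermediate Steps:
v = 784 (v = 399 + 385 = 784)
w(U) = 0 (w(U) = -2*0 = 0)
b(n) = 5/2 (b(n) = 5/2 + (-3*n*0)/2 = 5/2 + (1/2)*0 = 5/2 + 0 = 5/2)
Q(J) = 880 + J**2 - 975*J
1/(Q(v) + b(832)) = 1/((880 + 784**2 - 975*784) + 5/2) = 1/((880 + 614656 - 764400) + 5/2) = 1/(-148864 + 5/2) = 1/(-297723/2) = -2/297723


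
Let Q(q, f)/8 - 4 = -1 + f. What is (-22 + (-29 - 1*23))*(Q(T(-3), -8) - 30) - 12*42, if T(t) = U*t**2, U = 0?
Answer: 4676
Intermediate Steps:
T(t) = 0 (T(t) = 0*t**2 = 0)
Q(q, f) = 24 + 8*f (Q(q, f) = 32 + 8*(-1 + f) = 32 + (-8 + 8*f) = 24 + 8*f)
(-22 + (-29 - 1*23))*(Q(T(-3), -8) - 30) - 12*42 = (-22 + (-29 - 1*23))*((24 + 8*(-8)) - 30) - 12*42 = (-22 + (-29 - 23))*((24 - 64) - 30) - 504 = (-22 - 52)*(-40 - 30) - 504 = -74*(-70) - 504 = 5180 - 504 = 4676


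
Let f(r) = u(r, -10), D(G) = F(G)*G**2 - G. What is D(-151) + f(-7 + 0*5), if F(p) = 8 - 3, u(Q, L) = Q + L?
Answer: 114139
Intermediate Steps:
u(Q, L) = L + Q
F(p) = 5
D(G) = -G + 5*G**2 (D(G) = 5*G**2 - G = -G + 5*G**2)
f(r) = -10 + r
D(-151) + f(-7 + 0*5) = -151*(-1 + 5*(-151)) + (-10 + (-7 + 0*5)) = -151*(-1 - 755) + (-10 + (-7 + 0)) = -151*(-756) + (-10 - 7) = 114156 - 17 = 114139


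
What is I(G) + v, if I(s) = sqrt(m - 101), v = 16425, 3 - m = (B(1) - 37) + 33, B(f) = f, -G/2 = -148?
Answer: 16425 + I*sqrt(95) ≈ 16425.0 + 9.7468*I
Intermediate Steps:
G = 296 (G = -2*(-148) = 296)
m = 6 (m = 3 - ((1 - 37) + 33) = 3 - (-36 + 33) = 3 - 1*(-3) = 3 + 3 = 6)
I(s) = I*sqrt(95) (I(s) = sqrt(6 - 101) = sqrt(-95) = I*sqrt(95))
I(G) + v = I*sqrt(95) + 16425 = 16425 + I*sqrt(95)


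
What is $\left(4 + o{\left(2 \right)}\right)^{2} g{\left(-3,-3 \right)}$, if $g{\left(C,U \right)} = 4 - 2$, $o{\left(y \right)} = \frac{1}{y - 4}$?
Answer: $\frac{49}{2} \approx 24.5$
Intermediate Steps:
$o{\left(y \right)} = \frac{1}{-4 + y}$
$g{\left(C,U \right)} = 2$ ($g{\left(C,U \right)} = 4 - 2 = 2$)
$\left(4 + o{\left(2 \right)}\right)^{2} g{\left(-3,-3 \right)} = \left(4 + \frac{1}{-4 + 2}\right)^{2} \cdot 2 = \left(4 + \frac{1}{-2}\right)^{2} \cdot 2 = \left(4 - \frac{1}{2}\right)^{2} \cdot 2 = \left(\frac{7}{2}\right)^{2} \cdot 2 = \frac{49}{4} \cdot 2 = \frac{49}{2}$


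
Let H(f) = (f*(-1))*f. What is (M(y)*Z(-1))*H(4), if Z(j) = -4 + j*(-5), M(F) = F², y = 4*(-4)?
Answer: -4096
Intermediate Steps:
y = -16
Z(j) = -4 - 5*j
H(f) = -f² (H(f) = (-f)*f = -f²)
(M(y)*Z(-1))*H(4) = ((-16)²*(-4 - 5*(-1)))*(-1*4²) = (256*(-4 + 5))*(-1*16) = (256*1)*(-16) = 256*(-16) = -4096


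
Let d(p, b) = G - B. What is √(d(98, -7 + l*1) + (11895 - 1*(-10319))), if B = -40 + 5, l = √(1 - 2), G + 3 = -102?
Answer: 8*√346 ≈ 148.81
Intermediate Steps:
G = -105 (G = -3 - 102 = -105)
l = I (l = √(-1) = I ≈ 1.0*I)
B = -35
d(p, b) = -70 (d(p, b) = -105 - 1*(-35) = -105 + 35 = -70)
√(d(98, -7 + l*1) + (11895 - 1*(-10319))) = √(-70 + (11895 - 1*(-10319))) = √(-70 + (11895 + 10319)) = √(-70 + 22214) = √22144 = 8*√346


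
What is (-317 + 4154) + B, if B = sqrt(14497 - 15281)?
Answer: 3837 + 28*I ≈ 3837.0 + 28.0*I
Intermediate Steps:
B = 28*I (B = sqrt(-784) = 28*I ≈ 28.0*I)
(-317 + 4154) + B = (-317 + 4154) + 28*I = 3837 + 28*I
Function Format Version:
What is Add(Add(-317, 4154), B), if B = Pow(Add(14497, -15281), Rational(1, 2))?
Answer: Add(3837, Mul(28, I)) ≈ Add(3837.0, Mul(28.000, I))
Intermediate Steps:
B = Mul(28, I) (B = Pow(-784, Rational(1, 2)) = Mul(28, I) ≈ Mul(28.000, I))
Add(Add(-317, 4154), B) = Add(Add(-317, 4154), Mul(28, I)) = Add(3837, Mul(28, I))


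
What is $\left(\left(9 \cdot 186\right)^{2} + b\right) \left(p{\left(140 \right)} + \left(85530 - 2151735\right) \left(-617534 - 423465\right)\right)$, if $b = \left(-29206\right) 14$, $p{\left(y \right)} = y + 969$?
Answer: $5147988353987514368$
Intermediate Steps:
$p{\left(y \right)} = 969 + y$
$b = -408884$
$\left(\left(9 \cdot 186\right)^{2} + b\right) \left(p{\left(140 \right)} + \left(85530 - 2151735\right) \left(-617534 - 423465\right)\right) = \left(\left(9 \cdot 186\right)^{2} - 408884\right) \left(\left(969 + 140\right) + \left(85530 - 2151735\right) \left(-617534 - 423465\right)\right) = \left(1674^{2} - 408884\right) \left(1109 - -2150917338795\right) = \left(2802276 - 408884\right) \left(1109 + 2150917338795\right) = 2393392 \cdot 2150917339904 = 5147988353987514368$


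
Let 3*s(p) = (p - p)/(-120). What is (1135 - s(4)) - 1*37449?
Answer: -36314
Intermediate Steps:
s(p) = 0 (s(p) = ((p - p)/(-120))/3 = (0*(-1/120))/3 = (1/3)*0 = 0)
(1135 - s(4)) - 1*37449 = (1135 - 1*0) - 1*37449 = (1135 + 0) - 37449 = 1135 - 37449 = -36314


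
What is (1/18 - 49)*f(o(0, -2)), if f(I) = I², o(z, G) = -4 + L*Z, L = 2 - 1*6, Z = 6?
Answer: -345352/9 ≈ -38372.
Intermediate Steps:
L = -4 (L = 2 - 6 = -4)
o(z, G) = -28 (o(z, G) = -4 - 4*6 = -4 - 24 = -28)
(1/18 - 49)*f(o(0, -2)) = (1/18 - 49)*(-28)² = (1/18 - 49)*784 = -881/18*784 = -345352/9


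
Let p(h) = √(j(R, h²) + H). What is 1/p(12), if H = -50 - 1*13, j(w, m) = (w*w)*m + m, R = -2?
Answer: √73/219 ≈ 0.039014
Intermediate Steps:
j(w, m) = m + m*w² (j(w, m) = w²*m + m = m*w² + m = m + m*w²)
H = -63 (H = -50 - 13 = -63)
p(h) = √(-63 + 5*h²) (p(h) = √(h²*(1 + (-2)²) - 63) = √(h²*(1 + 4) - 63) = √(h²*5 - 63) = √(5*h² - 63) = √(-63 + 5*h²))
1/p(12) = 1/(√(-63 + 5*12²)) = 1/(√(-63 + 5*144)) = 1/(√(-63 + 720)) = 1/(√657) = 1/(3*√73) = √73/219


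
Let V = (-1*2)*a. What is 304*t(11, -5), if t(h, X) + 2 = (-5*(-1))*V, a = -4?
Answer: 11552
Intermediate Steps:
V = 8 (V = -1*2*(-4) = -2*(-4) = 8)
t(h, X) = 38 (t(h, X) = -2 - 5*(-1)*8 = -2 + 5*8 = -2 + 40 = 38)
304*t(11, -5) = 304*38 = 11552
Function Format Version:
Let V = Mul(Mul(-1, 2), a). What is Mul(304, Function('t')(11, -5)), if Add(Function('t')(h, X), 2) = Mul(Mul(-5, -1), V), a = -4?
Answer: 11552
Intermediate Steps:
V = 8 (V = Mul(Mul(-1, 2), -4) = Mul(-2, -4) = 8)
Function('t')(h, X) = 38 (Function('t')(h, X) = Add(-2, Mul(Mul(-5, -1), 8)) = Add(-2, Mul(5, 8)) = Add(-2, 40) = 38)
Mul(304, Function('t')(11, -5)) = Mul(304, 38) = 11552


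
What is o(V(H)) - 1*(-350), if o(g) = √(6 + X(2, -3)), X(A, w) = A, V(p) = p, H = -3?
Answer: 350 + 2*√2 ≈ 352.83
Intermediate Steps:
o(g) = 2*√2 (o(g) = √(6 + 2) = √8 = 2*√2)
o(V(H)) - 1*(-350) = 2*√2 - 1*(-350) = 2*√2 + 350 = 350 + 2*√2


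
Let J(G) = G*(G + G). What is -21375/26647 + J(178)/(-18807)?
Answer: -2090566721/501150129 ≈ -4.1715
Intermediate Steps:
J(G) = 2*G² (J(G) = G*(2*G) = 2*G²)
-21375/26647 + J(178)/(-18807) = -21375/26647 + (2*178²)/(-18807) = -21375*1/26647 + (2*31684)*(-1/18807) = -21375/26647 + 63368*(-1/18807) = -21375/26647 - 63368/18807 = -2090566721/501150129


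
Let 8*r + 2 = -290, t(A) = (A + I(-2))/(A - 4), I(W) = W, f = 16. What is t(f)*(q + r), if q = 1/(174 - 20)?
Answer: -1405/33 ≈ -42.576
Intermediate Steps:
t(A) = (-2 + A)/(-4 + A) (t(A) = (A - 2)/(A - 4) = (-2 + A)/(-4 + A))
r = -73/2 (r = -1/4 + (1/8)*(-290) = -1/4 - 145/4 = -73/2 ≈ -36.500)
q = 1/154 ≈ 0.0064935
t(f)*(q + r) = ((-2 + 16)/(-4 + 16))*(1/154 - 73/2) = (14/12)*(-2810/77) = ((1/12)*14)*(-2810/77) = (7/6)*(-2810/77) = -1405/33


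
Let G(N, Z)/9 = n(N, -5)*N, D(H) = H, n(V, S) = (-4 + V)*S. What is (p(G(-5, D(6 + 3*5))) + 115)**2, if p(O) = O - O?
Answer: 13225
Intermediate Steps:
n(V, S) = S*(-4 + V)
G(N, Z) = 9*N*(20 - 5*N) (G(N, Z) = 9*((-5*(-4 + N))*N) = 9*((20 - 5*N)*N) = 9*(N*(20 - 5*N)) = 9*N*(20 - 5*N))
p(O) = 0
(p(G(-5, D(6 + 3*5))) + 115)**2 = (0 + 115)**2 = 115**2 = 13225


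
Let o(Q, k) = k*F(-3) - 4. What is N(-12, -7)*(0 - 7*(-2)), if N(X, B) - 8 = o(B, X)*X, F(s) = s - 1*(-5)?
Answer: 4816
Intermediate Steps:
F(s) = 5 + s (F(s) = s + 5 = 5 + s)
o(Q, k) = -4 + 2*k (o(Q, k) = k*(5 - 3) - 4 = k*2 - 4 = 2*k - 4 = -4 + 2*k)
N(X, B) = 8 + X*(-4 + 2*X) (N(X, B) = 8 + (-4 + 2*X)*X = 8 + X*(-4 + 2*X))
N(-12, -7)*(0 - 7*(-2)) = (8 + 2*(-12)*(-2 - 12))*(0 - 7*(-2)) = (8 + 2*(-12)*(-14))*(0 + 14) = (8 + 336)*14 = 344*14 = 4816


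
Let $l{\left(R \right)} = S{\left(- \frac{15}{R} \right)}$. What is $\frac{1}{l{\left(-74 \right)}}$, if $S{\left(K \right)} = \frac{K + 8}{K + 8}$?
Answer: $1$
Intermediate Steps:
$S{\left(K \right)} = 1$ ($S{\left(K \right)} = \frac{8 + K}{8 + K} = 1$)
$l{\left(R \right)} = 1$
$\frac{1}{l{\left(-74 \right)}} = 1^{-1} = 1$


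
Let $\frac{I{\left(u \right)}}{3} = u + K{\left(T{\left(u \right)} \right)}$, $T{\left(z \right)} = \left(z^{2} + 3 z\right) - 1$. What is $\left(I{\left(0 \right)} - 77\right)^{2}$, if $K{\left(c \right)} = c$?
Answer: $6400$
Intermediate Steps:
$T{\left(z \right)} = -1 + z^{2} + 3 z$
$I{\left(u \right)} = -3 + 3 u^{2} + 12 u$ ($I{\left(u \right)} = 3 \left(u + \left(-1 + u^{2} + 3 u\right)\right) = 3 \left(-1 + u^{2} + 4 u\right) = -3 + 3 u^{2} + 12 u$)
$\left(I{\left(0 \right)} - 77\right)^{2} = \left(\left(-3 + 3 \cdot 0^{2} + 12 \cdot 0\right) - 77\right)^{2} = \left(\left(-3 + 3 \cdot 0 + 0\right) - 77\right)^{2} = \left(\left(-3 + 0 + 0\right) - 77\right)^{2} = \left(-3 - 77\right)^{2} = \left(-80\right)^{2} = 6400$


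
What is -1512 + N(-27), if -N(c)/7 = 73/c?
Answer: -40313/27 ≈ -1493.1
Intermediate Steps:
N(c) = -511/c
-1512 + N(-27) = -1512 - 511/(-27) = -1512 - 511*(-1/27) = -1512 + 511/27 = -40313/27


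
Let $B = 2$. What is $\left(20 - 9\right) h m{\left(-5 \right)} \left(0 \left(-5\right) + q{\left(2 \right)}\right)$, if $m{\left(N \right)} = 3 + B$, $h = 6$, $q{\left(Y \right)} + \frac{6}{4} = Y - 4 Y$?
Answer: $-2475$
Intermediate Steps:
$q{\left(Y \right)} = - \frac{3}{2} - 3 Y$ ($q{\left(Y \right)} = - \frac{3}{2} + \left(Y - 4 Y\right) = - \frac{3}{2} - 3 Y$)
$m{\left(N \right)} = 5$ ($m{\left(N \right)} = 3 + 2 = 5$)
$\left(20 - 9\right) h m{\left(-5 \right)} \left(0 \left(-5\right) + q{\left(2 \right)}\right) = \left(20 - 9\right) 6 \cdot 5 \left(0 \left(-5\right) - \frac{15}{2}\right) = 11 \cdot 30 \left(0 - \frac{15}{2}\right) = 330 \left(0 - \frac{15}{2}\right) = 330 \left(- \frac{15}{2}\right) = -2475$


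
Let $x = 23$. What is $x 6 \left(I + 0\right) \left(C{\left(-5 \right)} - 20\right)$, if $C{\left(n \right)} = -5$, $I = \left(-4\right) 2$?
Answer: $27600$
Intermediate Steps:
$I = -8$
$x 6 \left(I + 0\right) \left(C{\left(-5 \right)} - 20\right) = 23 \cdot 6 \left(-8 + 0\right) \left(-5 - 20\right) = 138 \left(\left(-8\right) \left(-25\right)\right) = 138 \cdot 200 = 27600$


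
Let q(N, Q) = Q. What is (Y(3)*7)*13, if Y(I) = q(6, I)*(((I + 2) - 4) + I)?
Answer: 1092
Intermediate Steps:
Y(I) = I*(-2 + 2*I) (Y(I) = I*(((I + 2) - 4) + I) = I*(((2 + I) - 4) + I) = I*((-2 + I) + I) = I*(-2 + 2*I))
(Y(3)*7)*13 = ((2*3*(-1 + 3))*7)*13 = ((2*3*2)*7)*13 = (12*7)*13 = 84*13 = 1092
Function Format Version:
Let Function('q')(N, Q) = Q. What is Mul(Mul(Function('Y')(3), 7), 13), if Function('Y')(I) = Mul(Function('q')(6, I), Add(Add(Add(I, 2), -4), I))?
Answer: 1092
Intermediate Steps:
Function('Y')(I) = Mul(I, Add(-2, Mul(2, I))) (Function('Y')(I) = Mul(I, Add(Add(Add(I, 2), -4), I)) = Mul(I, Add(Add(Add(2, I), -4), I)) = Mul(I, Add(Add(-2, I), I)) = Mul(I, Add(-2, Mul(2, I))))
Mul(Mul(Function('Y')(3), 7), 13) = Mul(Mul(Mul(2, 3, Add(-1, 3)), 7), 13) = Mul(Mul(Mul(2, 3, 2), 7), 13) = Mul(Mul(12, 7), 13) = Mul(84, 13) = 1092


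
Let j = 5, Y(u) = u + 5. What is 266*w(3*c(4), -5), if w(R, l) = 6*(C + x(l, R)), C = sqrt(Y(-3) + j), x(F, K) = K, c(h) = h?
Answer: 19152 + 1596*sqrt(7) ≈ 23375.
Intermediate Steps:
Y(u) = 5 + u
C = sqrt(7) (C = sqrt((5 - 3) + 5) = sqrt(2 + 5) = sqrt(7) ≈ 2.6458)
w(R, l) = 6*R + 6*sqrt(7) (w(R, l) = 6*(sqrt(7) + R) = 6*(R + sqrt(7)) = 6*R + 6*sqrt(7))
266*w(3*c(4), -5) = 266*(6*(3*4) + 6*sqrt(7)) = 266*(6*12 + 6*sqrt(7)) = 266*(72 + 6*sqrt(7)) = 19152 + 1596*sqrt(7)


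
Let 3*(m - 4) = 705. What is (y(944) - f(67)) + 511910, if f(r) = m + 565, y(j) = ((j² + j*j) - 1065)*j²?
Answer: 1587298192258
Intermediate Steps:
m = 239 (m = 4 + (⅓)*705 = 4 + 235 = 239)
y(j) = j²*(-1065 + 2*j²) (y(j) = ((j² + j²) - 1065)*j² = (2*j² - 1065)*j² = (-1065 + 2*j²)*j² = j²*(-1065 + 2*j²))
f(r) = 804 (f(r) = 239 + 565 = 804)
(y(944) - f(67)) + 511910 = (944²*(-1065 + 2*944²) - 1*804) + 511910 = (891136*(-1065 + 2*891136) - 804) + 511910 = (891136*(-1065 + 1782272) - 804) + 511910 = (891136*1781207 - 804) + 511910 = (1587297681152 - 804) + 511910 = 1587297680348 + 511910 = 1587298192258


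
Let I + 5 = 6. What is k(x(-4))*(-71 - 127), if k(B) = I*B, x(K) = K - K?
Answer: 0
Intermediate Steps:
I = 1 (I = -5 + 6 = 1)
x(K) = 0
k(B) = B (k(B) = 1*B = B)
k(x(-4))*(-71 - 127) = 0*(-71 - 127) = 0*(-198) = 0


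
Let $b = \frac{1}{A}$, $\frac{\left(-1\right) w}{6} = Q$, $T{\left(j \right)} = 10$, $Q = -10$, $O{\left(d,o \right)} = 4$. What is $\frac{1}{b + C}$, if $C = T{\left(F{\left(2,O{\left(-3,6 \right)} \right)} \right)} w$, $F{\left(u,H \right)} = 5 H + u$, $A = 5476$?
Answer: $\frac{5476}{3285601} \approx 0.0016667$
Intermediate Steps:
$F{\left(u,H \right)} = u + 5 H$
$w = 60$ ($w = \left(-6\right) \left(-10\right) = 60$)
$C = 600$ ($C = 10 \cdot 60 = 600$)
$b = \frac{1}{5476} \approx 0.00018262$
$\frac{1}{b + C} = \frac{1}{\frac{1}{5476} + 600} = \frac{1}{\frac{3285601}{5476}} = \frac{5476}{3285601}$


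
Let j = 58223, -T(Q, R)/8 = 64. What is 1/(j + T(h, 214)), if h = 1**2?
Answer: 1/57711 ≈ 1.7328e-5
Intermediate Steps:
h = 1
T(Q, R) = -512 (T(Q, R) = -8*64 = -512)
1/(j + T(h, 214)) = 1/(58223 - 512) = 1/57711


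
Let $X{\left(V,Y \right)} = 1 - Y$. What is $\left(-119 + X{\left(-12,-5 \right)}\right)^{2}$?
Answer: $12769$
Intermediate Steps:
$\left(-119 + X{\left(-12,-5 \right)}\right)^{2} = \left(-119 + \left(1 - -5\right)\right)^{2} = \left(-119 + \left(1 + 5\right)\right)^{2} = \left(-119 + 6\right)^{2} = \left(-113\right)^{2} = 12769$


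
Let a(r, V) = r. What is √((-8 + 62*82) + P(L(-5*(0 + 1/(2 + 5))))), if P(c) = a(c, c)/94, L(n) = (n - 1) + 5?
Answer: √2197740398/658 ≈ 71.246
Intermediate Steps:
L(n) = 4 + n (L(n) = (-1 + n) + 5 = 4 + n)
P(c) = c/94
√((-8 + 62*82) + P(L(-5*(0 + 1/(2 + 5))))) = √((-8 + 62*82) + (4 - 5*(0 + 1/(2 + 5)))/94) = √((-8 + 5084) + (4 - 5*(0 + 1/7))/94) = √(5076 + (4 - 5*(0 + ⅐))/94) = √(5076 + (4 - 5*⅐)/94) = √(5076 + (4 - 5/7)/94) = √(5076 + (1/94)*(23/7)) = √(5076 + 23/658) = √(3340031/658) = √2197740398/658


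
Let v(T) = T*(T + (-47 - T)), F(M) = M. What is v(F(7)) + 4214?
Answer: 3885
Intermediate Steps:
v(T) = -47*T (v(T) = T*(-47) = -47*T)
v(F(7)) + 4214 = -47*7 + 4214 = -329 + 4214 = 3885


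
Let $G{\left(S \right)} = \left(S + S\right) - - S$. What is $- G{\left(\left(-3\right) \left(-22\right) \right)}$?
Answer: $-198$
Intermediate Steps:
$G{\left(S \right)} = 3 S$ ($G{\left(S \right)} = 2 S + S = 3 S$)
$- G{\left(\left(-3\right) \left(-22\right) \right)} = - 3 \left(\left(-3\right) \left(-22\right)\right) = - 3 \cdot 66 = \left(-1\right) 198 = -198$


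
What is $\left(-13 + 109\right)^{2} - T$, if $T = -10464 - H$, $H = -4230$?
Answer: $15450$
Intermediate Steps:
$T = -6234$ ($T = -10464 - -4230 = -10464 + 4230 = -6234$)
$\left(-13 + 109\right)^{2} - T = \left(-13 + 109\right)^{2} - -6234 = 96^{2} + 6234 = 9216 + 6234 = 15450$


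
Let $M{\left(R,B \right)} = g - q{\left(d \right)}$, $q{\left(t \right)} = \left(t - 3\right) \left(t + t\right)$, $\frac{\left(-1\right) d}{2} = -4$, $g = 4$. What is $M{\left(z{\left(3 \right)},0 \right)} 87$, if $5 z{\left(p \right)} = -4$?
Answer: $-6612$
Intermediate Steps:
$d = 8$ ($d = \left(-2\right) \left(-4\right) = 8$)
$z{\left(p \right)} = - \frac{4}{5}$ ($z{\left(p \right)} = \frac{1}{5} \left(-4\right) = - \frac{4}{5}$)
$q{\left(t \right)} = 2 t \left(-3 + t\right)$ ($q{\left(t \right)} = \left(-3 + t\right) 2 t = 2 t \left(-3 + t\right)$)
$M{\left(R,B \right)} = -76$ ($M{\left(R,B \right)} = 4 - 2 \cdot 8 \left(-3 + 8\right) = 4 - 2 \cdot 8 \cdot 5 = 4 - 80 = -76$)
$M{\left(z{\left(3 \right)},0 \right)} 87 = \left(-76\right) 87 = -6612$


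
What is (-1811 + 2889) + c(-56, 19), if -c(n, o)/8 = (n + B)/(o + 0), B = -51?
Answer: 21338/19 ≈ 1123.1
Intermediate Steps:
c(n, o) = -8*(-51 + n)/o (c(n, o) = -8*(n - 51)/(o + 0) = -8*(-51 + n)/o)
(-1811 + 2889) + c(-56, 19) = (-1811 + 2889) + 8*(51 - 1*(-56))/19 = 1078 + 8*(1/19)*(51 + 56) = 1078 + 8*(1/19)*107 = 1078 + 856/19 = 21338/19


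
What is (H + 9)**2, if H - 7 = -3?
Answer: 169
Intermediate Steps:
H = 4 (H = 7 - 3 = 4)
(H + 9)**2 = (4 + 9)**2 = 13**2 = 169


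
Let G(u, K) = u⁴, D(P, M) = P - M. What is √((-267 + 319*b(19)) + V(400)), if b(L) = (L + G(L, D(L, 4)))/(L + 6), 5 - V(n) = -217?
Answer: √41577335/5 ≈ 1289.6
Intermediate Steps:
V(n) = 222 (V(n) = 5 - 1*(-217) = 5 + 217 = 222)
b(L) = (L + L⁴)/(6 + L) (b(L) = (L + L⁴)/(L + 6) = (L + L⁴)/(6 + L))
√((-267 + 319*b(19)) + V(400)) = √((-267 + 319*((19 + 19⁴)/(6 + 19))) + 222) = √((-267 + 319*((19 + 130321)/25)) + 222) = √((-267 + 319*((1/25)*130340)) + 222) = √((-267 + 319*(26068/5)) + 222) = √((-267 + 8315692/5) + 222) = √(8314357/5 + 222) = √(8315467/5) = √41577335/5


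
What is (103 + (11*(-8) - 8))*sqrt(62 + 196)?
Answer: 7*sqrt(258) ≈ 112.44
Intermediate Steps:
(103 + (11*(-8) - 8))*sqrt(62 + 196) = (103 + (-88 - 8))*sqrt(258) = (103 - 96)*sqrt(258) = 7*sqrt(258)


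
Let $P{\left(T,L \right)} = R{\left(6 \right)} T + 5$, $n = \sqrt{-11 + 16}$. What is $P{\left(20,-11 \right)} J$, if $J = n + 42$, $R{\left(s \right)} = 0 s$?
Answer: $210 + 5 \sqrt{5} \approx 221.18$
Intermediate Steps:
$n = \sqrt{5} \approx 2.2361$
$R{\left(s \right)} = 0$
$J = 42 + \sqrt{5}$ ($J = \sqrt{5} + 42 = 42 + \sqrt{5} \approx 44.236$)
$P{\left(T,L \right)} = 5$ ($P{\left(T,L \right)} = 0 T + 5 = 0 + 5 = 5$)
$P{\left(20,-11 \right)} J = 5 \left(42 + \sqrt{5}\right) = 210 + 5 \sqrt{5}$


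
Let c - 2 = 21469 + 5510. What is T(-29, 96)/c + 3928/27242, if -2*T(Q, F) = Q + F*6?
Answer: 98530681/735016402 ≈ 0.13405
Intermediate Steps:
T(Q, F) = -3*F - Q/2 (T(Q, F) = -(Q + F*6)/2 = -(Q + 6*F)/2 = -3*F - Q/2)
c = 26981 (c = 2 + (21469 + 5510) = 2 + 26979 = 26981)
T(-29, 96)/c + 3928/27242 = (-3*96 - 1/2*(-29))/26981 + 3928/27242 = (-288 + 29/2)*(1/26981) + 3928*(1/27242) = -547/2*1/26981 + 1964/13621 = -547/53962 + 1964/13621 = 98530681/735016402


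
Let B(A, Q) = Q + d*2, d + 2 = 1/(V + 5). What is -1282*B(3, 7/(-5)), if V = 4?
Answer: 298706/45 ≈ 6637.9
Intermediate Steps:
d = -17/9 (d = -2 + 1/(4 + 5) = -2 + 1/9 = -17/9 ≈ -1.8889)
B(A, Q) = -34/9 + Q (B(A, Q) = Q - 17/9*2 = Q - 34/9 = -34/9 + Q)
-1282*B(3, 7/(-5)) = -1282*(-34/9 + 7/(-5)) = -1282*(-34/9 + 7*(-1/5)) = -1282*(-34/9 - 7/5) = -1282*(-233/45) = 298706/45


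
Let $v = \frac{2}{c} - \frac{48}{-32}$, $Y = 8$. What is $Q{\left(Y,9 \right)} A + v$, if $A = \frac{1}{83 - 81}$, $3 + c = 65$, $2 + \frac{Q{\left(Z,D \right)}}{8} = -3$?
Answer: $- \frac{1145}{62} \approx -18.468$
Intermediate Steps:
$Q{\left(Z,D \right)} = -40$ ($Q{\left(Z,D \right)} = -16 + 8 \left(-3\right) = -16 - 24 = -40$)
$c = 62$ ($c = -3 + 65 = 62$)
$A = \frac{1}{2} \approx 0.5$
$v = \frac{95}{62}$ ($v = \frac{2}{62} - \frac{48}{-32} = 2 \cdot \frac{1}{62} - - \frac{3}{2} = \frac{1}{31} + \frac{3}{2} = \frac{95}{62} \approx 1.5323$)
$Q{\left(Y,9 \right)} A + v = \left(-40\right) \frac{1}{2} + \frac{95}{62} = -20 + \frac{95}{62} = - \frac{1145}{62}$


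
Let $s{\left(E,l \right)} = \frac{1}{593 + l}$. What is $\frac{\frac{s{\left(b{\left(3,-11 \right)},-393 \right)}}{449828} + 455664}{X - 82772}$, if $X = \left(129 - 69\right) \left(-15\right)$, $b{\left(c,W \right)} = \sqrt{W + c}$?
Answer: $- \frac{40994085158401}{7527601683200} \approx -5.4458$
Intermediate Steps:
$X = -900$ ($X = 60 \left(-15\right) = -900$)
$\frac{\frac{s{\left(b{\left(3,-11 \right)},-393 \right)}}{449828} + 455664}{X - 82772} = \frac{\frac{1}{\left(593 - 393\right) 449828} + 455664}{-900 - 82772} = \frac{\frac{1}{200} \cdot \frac{1}{449828} + 455664}{-83672} = \left(\frac{1}{200} \cdot \frac{1}{449828} + 455664\right) \left(- \frac{1}{83672}\right) = \left(\frac{1}{89965600} + 455664\right) \left(- \frac{1}{83672}\right) = \frac{40994085158401}{89965600} \left(- \frac{1}{83672}\right) = - \frac{40994085158401}{7527601683200}$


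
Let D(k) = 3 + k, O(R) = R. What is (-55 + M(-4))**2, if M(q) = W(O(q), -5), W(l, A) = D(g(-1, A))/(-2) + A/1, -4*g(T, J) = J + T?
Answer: 62001/16 ≈ 3875.1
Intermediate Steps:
g(T, J) = -J/4 - T/4 (g(T, J) = -(J + T)/4 = -J/4 - T/4)
W(l, A) = -13/8 + 9*A/8 (W(l, A) = (3 + (-A/4 - 1/4*(-1)))/(-2) + A/1 = (3 + (-A/4 + 1/4))*(-1/2) + A*1 = (3 + (1/4 - A/4))*(-1/2) + A = (13/4 - A/4)*(-1/2) + A = (-13/8 + A/8) + A = -13/8 + 9*A/8)
M(q) = -29/4 (M(q) = -13/8 + (9/8)*(-5) = -13/8 - 45/8 = -29/4)
(-55 + M(-4))**2 = (-55 - 29/4)**2 = (-249/4)**2 = 62001/16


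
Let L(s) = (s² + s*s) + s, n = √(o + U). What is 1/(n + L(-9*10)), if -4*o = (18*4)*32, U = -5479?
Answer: 3222/51907631 - I*√6055/259538155 ≈ 6.2072e-5 - 2.9982e-7*I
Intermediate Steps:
o = -576 (o = -18*4*32/4 = -18*32 = -¼*2304 = -576)
n = I*√6055 (n = √(-576 - 5479) = √(-6055) = I*√6055 ≈ 77.814*I)
L(s) = s + 2*s² (L(s) = (s² + s²) + s = 2*s² + s = s + 2*s²)
1/(n + L(-9*10)) = 1/(I*√6055 + (-9*10)*(1 + 2*(-9*10))) = 1/(I*√6055 - 90*(1 + 2*(-90))) = 1/(I*√6055 - 90*(1 - 180)) = 1/(I*√6055 - 90*(-179)) = 1/(I*√6055 + 16110) = 1/(16110 + I*√6055)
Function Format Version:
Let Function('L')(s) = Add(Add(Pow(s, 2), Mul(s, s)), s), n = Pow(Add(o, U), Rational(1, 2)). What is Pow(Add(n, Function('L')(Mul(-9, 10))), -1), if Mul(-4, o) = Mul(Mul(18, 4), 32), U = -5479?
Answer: Add(Rational(3222, 51907631), Mul(Rational(-1, 259538155), I, Pow(6055, Rational(1, 2)))) ≈ Add(6.2072e-5, Mul(-2.9982e-7, I))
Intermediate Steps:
o = -576 (o = Mul(Rational(-1, 4), Mul(Mul(18, 4), 32)) = Mul(Rational(-1, 4), Mul(72, 32)) = Mul(Rational(-1, 4), 2304) = -576)
n = Mul(I, Pow(6055, Rational(1, 2))) (n = Pow(Add(-576, -5479), Rational(1, 2)) = Pow(-6055, Rational(1, 2)) = Mul(I, Pow(6055, Rational(1, 2))) ≈ Mul(77.814, I))
Function('L')(s) = Add(s, Mul(2, Pow(s, 2))) (Function('L')(s) = Add(Add(Pow(s, 2), Pow(s, 2)), s) = Add(Mul(2, Pow(s, 2)), s) = Add(s, Mul(2, Pow(s, 2))))
Pow(Add(n, Function('L')(Mul(-9, 10))), -1) = Pow(Add(Mul(I, Pow(6055, Rational(1, 2))), Mul(Mul(-9, 10), Add(1, Mul(2, Mul(-9, 10))))), -1) = Pow(Add(Mul(I, Pow(6055, Rational(1, 2))), Mul(-90, Add(1, Mul(2, -90)))), -1) = Pow(Add(Mul(I, Pow(6055, Rational(1, 2))), Mul(-90, Add(1, -180))), -1) = Pow(Add(Mul(I, Pow(6055, Rational(1, 2))), Mul(-90, -179)), -1) = Pow(Add(Mul(I, Pow(6055, Rational(1, 2))), 16110), -1) = Pow(Add(16110, Mul(I, Pow(6055, Rational(1, 2)))), -1)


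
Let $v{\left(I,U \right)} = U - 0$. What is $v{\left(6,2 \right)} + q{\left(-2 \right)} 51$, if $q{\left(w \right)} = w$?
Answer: $-100$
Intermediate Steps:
$v{\left(I,U \right)} = U$ ($v{\left(I,U \right)} = U + 0 = U$)
$v{\left(6,2 \right)} + q{\left(-2 \right)} 51 = 2 - 102 = -100$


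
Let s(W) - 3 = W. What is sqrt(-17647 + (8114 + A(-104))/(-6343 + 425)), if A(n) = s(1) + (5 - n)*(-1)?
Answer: I*sqrt(618093407690)/5918 ≈ 132.85*I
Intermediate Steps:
s(W) = 3 + W
A(n) = -1 + n (A(n) = (3 + 1) + (5 - n)*(-1) = 4 + (-5 + n) = -1 + n)
sqrt(-17647 + (8114 + A(-104))/(-6343 + 425)) = sqrt(-17647 + (8114 + (-1 - 104))/(-6343 + 425)) = sqrt(-17647 + (8114 - 105)/(-5918)) = sqrt(-17647 + 8009*(-1/5918)) = sqrt(-17647 - 8009/5918) = sqrt(-104442955/5918) = I*sqrt(618093407690)/5918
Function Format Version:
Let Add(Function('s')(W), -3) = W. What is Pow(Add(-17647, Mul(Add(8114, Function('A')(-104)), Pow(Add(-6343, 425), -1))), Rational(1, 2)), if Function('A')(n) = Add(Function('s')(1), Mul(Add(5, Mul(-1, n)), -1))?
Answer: Mul(Rational(1, 5918), I, Pow(618093407690, Rational(1, 2))) ≈ Mul(132.85, I)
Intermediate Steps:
Function('s')(W) = Add(3, W)
Function('A')(n) = Add(-1, n) (Function('A')(n) = Add(Add(3, 1), Mul(Add(5, Mul(-1, n)), -1)) = Add(4, Add(-5, n)) = Add(-1, n))
Pow(Add(-17647, Mul(Add(8114, Function('A')(-104)), Pow(Add(-6343, 425), -1))), Rational(1, 2)) = Pow(Add(-17647, Mul(Add(8114, Add(-1, -104)), Pow(Add(-6343, 425), -1))), Rational(1, 2)) = Pow(Add(-17647, Mul(Add(8114, -105), Pow(-5918, -1))), Rational(1, 2)) = Pow(Add(-17647, Mul(8009, Rational(-1, 5918))), Rational(1, 2)) = Pow(Add(-17647, Rational(-8009, 5918)), Rational(1, 2)) = Pow(Rational(-104442955, 5918), Rational(1, 2)) = Mul(Rational(1, 5918), I, Pow(618093407690, Rational(1, 2)))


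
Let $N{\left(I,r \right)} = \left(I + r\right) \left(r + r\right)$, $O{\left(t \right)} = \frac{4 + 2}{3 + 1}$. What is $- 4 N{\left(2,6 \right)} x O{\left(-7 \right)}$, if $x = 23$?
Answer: $-13248$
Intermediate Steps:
$O{\left(t \right)} = \frac{3}{2}$ ($O{\left(t \right)} = \frac{6}{4} = 6 \cdot \frac{1}{4} = \frac{3}{2}$)
$N{\left(I,r \right)} = 2 r \left(I + r\right)$ ($N{\left(I,r \right)} = \left(I + r\right) 2 r = 2 r \left(I + r\right)$)
$- 4 N{\left(2,6 \right)} x O{\left(-7 \right)} = - 4 \cdot 2 \cdot 6 \left(2 + 6\right) 23 \cdot \frac{3}{2} = - 4 \cdot 2 \cdot 6 \cdot 8 \cdot 23 \cdot \frac{3}{2} = \left(-4\right) 96 \cdot 23 \cdot \frac{3}{2} = \left(-384\right) 23 \cdot \frac{3}{2} = \left(-8832\right) \frac{3}{2} = -13248$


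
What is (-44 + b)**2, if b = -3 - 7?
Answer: 2916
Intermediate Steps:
b = -10
(-44 + b)**2 = (-44 - 10)**2 = (-54)**2 = 2916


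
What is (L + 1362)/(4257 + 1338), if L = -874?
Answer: 488/5595 ≈ 0.087221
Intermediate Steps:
(L + 1362)/(4257 + 1338) = (-874 + 1362)/(4257 + 1338) = 488/5595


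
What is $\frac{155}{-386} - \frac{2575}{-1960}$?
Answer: $\frac{69015}{75656} \approx 0.91222$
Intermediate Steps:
$\frac{155}{-386} - \frac{2575}{-1960} = 155 \left(- \frac{1}{386}\right) - - \frac{515}{392} = - \frac{155}{386} + \frac{515}{392} = \frac{69015}{75656}$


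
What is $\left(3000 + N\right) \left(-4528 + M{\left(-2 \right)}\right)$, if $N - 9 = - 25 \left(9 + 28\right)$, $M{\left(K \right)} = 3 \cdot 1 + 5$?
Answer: $-9419680$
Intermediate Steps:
$M{\left(K \right)} = 8$ ($M{\left(K \right)} = 3 + 5 = 8$)
$N = -916$ ($N = 9 - 25 \left(9 + 28\right) = 9 - 925 = -916$)
$\left(3000 + N\right) \left(-4528 + M{\left(-2 \right)}\right) = \left(3000 - 916\right) \left(-4528 + 8\right) = 2084 \left(-4520\right) = -9419680$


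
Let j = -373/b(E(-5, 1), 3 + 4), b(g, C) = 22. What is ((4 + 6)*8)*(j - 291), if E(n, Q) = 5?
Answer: -271000/11 ≈ -24636.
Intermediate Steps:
j = -373/22 ≈ -16.955
((4 + 6)*8)*(j - 291) = ((4 + 6)*8)*(-373/22 - 291) = (10*8)*(-6775/22) = 80*(-6775/22) = -271000/11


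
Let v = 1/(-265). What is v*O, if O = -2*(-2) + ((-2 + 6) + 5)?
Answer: -13/265 ≈ -0.049057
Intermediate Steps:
v = -1/265 ≈ -0.0037736
O = 13 (O = 4 + (4 + 5) = 4 + 9 = 13)
v*O = -1/265*13 = -13/265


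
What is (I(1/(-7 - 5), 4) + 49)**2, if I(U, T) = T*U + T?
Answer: 24964/9 ≈ 2773.8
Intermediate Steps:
I(U, T) = T + T*U
(I(1/(-7 - 5), 4) + 49)**2 = (4*(1 + 1/(-7 - 5)) + 49)**2 = (4*(1 + 1/(-12)) + 49)**2 = (4*(1 - 1/12) + 49)**2 = (4*(11/12) + 49)**2 = (11/3 + 49)**2 = (158/3)**2 = 24964/9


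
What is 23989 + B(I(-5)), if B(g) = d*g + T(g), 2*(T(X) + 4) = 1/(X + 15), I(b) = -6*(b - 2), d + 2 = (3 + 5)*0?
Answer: 2724715/114 ≈ 23901.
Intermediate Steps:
d = -2 (d = -2 + (3 + 5)*0 = -2 + 8*0 = -2 + 0 = -2)
I(b) = 12 - 6*b (I(b) = -6*(-2 + b) = 12 - 6*b)
T(X) = -4 + 1/(2*(15 + X)) (T(X) = -4 + 1/(2*(X + 15)) = -4 + 1/(2*(15 + X)))
B(g) = -2*g + (-119 - 8*g)/(2*(15 + g))
23989 + B(I(-5)) = 23989 + (-119 - 68*(12 - 6*(-5)) - 4*(12 - 6*(-5))²)/(2*(15 + (12 - 6*(-5)))) = 23989 + (-119 - 68*(12 + 30) - 4*(12 + 30)²)/(2*(15 + (12 + 30))) = 23989 + (-119 - 68*42 - 4*42²)/(2*(15 + 42)) = 23989 + (½)*(-119 - 2856 - 4*1764)/57 = 23989 + (½)*(1/57)*(-119 - 2856 - 7056) = 23989 + (½)*(1/57)*(-10031) = 23989 - 10031/114 = 2724715/114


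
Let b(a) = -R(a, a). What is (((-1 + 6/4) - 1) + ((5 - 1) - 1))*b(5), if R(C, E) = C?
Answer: -25/2 ≈ -12.500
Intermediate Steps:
b(a) = -a
(((-1 + 6/4) - 1) + ((5 - 1) - 1))*b(5) = (((-1 + 6/4) - 1) + ((5 - 1) - 1))*(-1*5) = (((-1 + 6*(¼)) - 1) + (4 - 1))*(-5) = (((-1 + 3/2) - 1) + 3)*(-5) = ((½ - 1) + 3)*(-5) = (-½ + 3)*(-5) = (5/2)*(-5) = -25/2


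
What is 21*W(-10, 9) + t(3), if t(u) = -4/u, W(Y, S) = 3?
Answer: 185/3 ≈ 61.667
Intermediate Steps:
21*W(-10, 9) + t(3) = 21*3 - 4/3 = 63 - 4*⅓ = 63 - 4/3 = 185/3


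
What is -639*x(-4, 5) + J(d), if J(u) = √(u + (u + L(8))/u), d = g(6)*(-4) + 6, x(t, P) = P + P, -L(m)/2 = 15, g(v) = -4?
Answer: -6390 + √2618/11 ≈ -6385.4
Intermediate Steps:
L(m) = -30 (L(m) = -2*15 = -30)
x(t, P) = 2*P
d = 22 (d = -4*(-4) + 6 = 16 + 6 = 22)
J(u) = √(u + (-30 + u)/u) (J(u) = √(u + (u - 30)/u) = √(u + (-30 + u)/u))
-639*x(-4, 5) + J(d) = -1278*5 + √(1 + 22 - 30/22) = -639*10 + √(1 + 22 - 30*1/22) = -6390 + √(1 + 22 - 15/11) = -6390 + √(238/11) = -6390 + √2618/11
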